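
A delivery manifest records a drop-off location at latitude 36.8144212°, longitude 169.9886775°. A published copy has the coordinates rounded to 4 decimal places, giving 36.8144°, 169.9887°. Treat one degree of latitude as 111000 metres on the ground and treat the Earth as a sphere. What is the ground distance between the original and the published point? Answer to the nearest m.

Δlat = 36.8144212 − 36.8144 = +0.0000212°; Δlon = 169.9886775 − 169.9887 = -0.0000225°.
North–south shift: 0.0000212 × 111000 = 2.3532 m.
E–W at 36.8144°: -0.0000225° × 111000 × cos 36.8144° = -0.0000225 × 111000 × 0.8006 ≈ -1.99945 m.
Combined displacement = (2.3532² + 1.99945²)^½ ≈ 3.08794 m.

3 m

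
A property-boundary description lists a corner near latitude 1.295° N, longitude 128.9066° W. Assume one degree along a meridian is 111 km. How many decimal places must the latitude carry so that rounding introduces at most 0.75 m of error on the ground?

5

One degree of latitude covers 111000 m.
Rounding to N decimal places gives at most 0.5 × 10⁻ᴺ degrees of error, i.e. 0.5 × 10⁻ᴺ × 111000 m.
Setting 55500 × 10⁻ᴺ ≤ 0.75 gives 10ᴺ ≥ 7.4e+04, i.e. N ≥ 4.87.
So 5 decimal places suffice (0.555 m); 4 would allow up to 5.55 m.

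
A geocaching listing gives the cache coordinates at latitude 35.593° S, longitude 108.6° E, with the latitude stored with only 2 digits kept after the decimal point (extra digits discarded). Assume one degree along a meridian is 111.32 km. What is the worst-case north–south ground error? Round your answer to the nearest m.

Truncating at 2 decimal places can drop up to a full unit in the last place, so the latitude may be off by as much as 0.01°.
Along the meridian that is 0.01° × 111320 m/° = 1113.2 m.

1113 m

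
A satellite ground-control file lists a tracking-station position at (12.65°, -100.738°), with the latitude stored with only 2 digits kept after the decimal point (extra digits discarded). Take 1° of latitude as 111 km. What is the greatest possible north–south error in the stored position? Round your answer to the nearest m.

1110 m

Truncating at 2 decimal places can drop up to a full unit in the last place, so the latitude may be off by as much as 0.01°.
So the N–S error is at most 0.01 × 111000 = 1110 m.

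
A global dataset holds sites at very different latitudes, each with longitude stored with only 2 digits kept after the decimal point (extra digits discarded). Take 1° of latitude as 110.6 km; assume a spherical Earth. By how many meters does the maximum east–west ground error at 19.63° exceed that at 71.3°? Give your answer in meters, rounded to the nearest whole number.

687 meters

Truncating at 2 decimal places can drop up to a full unit in the last place, so the longitude may be off by as much as 0.01°.
Error at 19.63° = 0.01° × 110600 × cos 19.63° ≈ 1106 × 0.9419 = 1041.7 m.
Error at 71.3° = 0.01° × 110600 × cos 71.3° ≈ 1106 × 0.3206 = 354.6 m.
Difference: 1041.7 − 354.6 = 687.12 m.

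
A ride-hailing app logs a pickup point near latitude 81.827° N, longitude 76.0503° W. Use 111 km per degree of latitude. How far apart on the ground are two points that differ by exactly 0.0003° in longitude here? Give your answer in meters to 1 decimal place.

One degree of longitude here spans 111000 × cos 81.827° = 111000 × 0.1422 ≈ 15780 m; 0.0003° of that is 4.73401 m.

4.7 meters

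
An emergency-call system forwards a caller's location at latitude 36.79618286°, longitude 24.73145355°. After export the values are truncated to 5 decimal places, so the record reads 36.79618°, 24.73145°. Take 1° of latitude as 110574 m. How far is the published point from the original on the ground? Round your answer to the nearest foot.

1 feet

Δlat = 36.79618286 − 36.79618 = +0.00000286°; Δlon = 24.73145355 − 24.73145 = +0.00000355°.
North–south shift: 0.00000286 × 110574 = 0.316242 m.
East–west at this latitude: 0.00000355° × 110574 × cos 36.7962° ≈ 0.00000355 × 88544.5 = 0.314333 m.
Combined displacement = (0.316242² + 0.314333²)^½ ≈ 0.445886 m.
Converting: 0.445886 m × 3.2808 ft/m ≈ 1.4629 ft.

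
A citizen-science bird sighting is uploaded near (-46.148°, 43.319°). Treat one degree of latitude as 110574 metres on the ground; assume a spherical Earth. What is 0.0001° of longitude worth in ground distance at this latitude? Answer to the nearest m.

8 m

At 46.148° a degree of longitude is 110574 × cos 46.148° ≈ 76605.4 m, so 0.0001° corresponds to 7.66054 m.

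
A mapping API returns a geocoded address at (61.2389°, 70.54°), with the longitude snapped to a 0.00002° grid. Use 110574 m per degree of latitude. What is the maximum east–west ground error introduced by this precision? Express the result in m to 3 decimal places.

0.532 m

With a 0.00002° grid the true value lies within half a step, ±0.00002°/2 = ±1e-05°, of the stored one.
Parallels shrink by cos φ, so at 61.2389° a degree of longitude is 110574 × 0.4812 ≈ 53203.6 m.
So at most 1e-05° × 53203.6 ≈ 0.532036 m east–west.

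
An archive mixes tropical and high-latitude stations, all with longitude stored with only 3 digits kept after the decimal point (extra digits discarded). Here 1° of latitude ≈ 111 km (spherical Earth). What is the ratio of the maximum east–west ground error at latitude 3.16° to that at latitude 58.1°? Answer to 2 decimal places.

1.89

Truncating at 3 decimal places can drop up to a full unit in the last place, so the longitude may be off by as much as 0.001°.
Error at 3.16° = 0.001° × 111000 × cos 3.16° ≈ 111 × 0.9985 = 110.83 m.
At 58.1°: 0.001° × 111000 × cos 58.1° = 0.001 × 111000 × 0.5284 ≈ 58.657 m.
The ratio reduces to cos 3.16° / cos 58.1° = 0.9985/0.5284 ≈ 1.8895.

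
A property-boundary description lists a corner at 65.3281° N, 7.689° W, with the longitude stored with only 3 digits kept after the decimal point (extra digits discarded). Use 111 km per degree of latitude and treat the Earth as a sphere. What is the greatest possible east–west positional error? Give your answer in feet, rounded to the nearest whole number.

152 feet

Truncating at 3 decimal places can drop up to a full unit in the last place, so the longitude may be off by as much as 0.001°.
At latitude 65.3281° a degree of longitude spans 111000 m × cos 65.3281° = 111000 × 0.4174 ≈ 46333.8 m.
East–west error: 0.001° × 46333.8 m/° ≈ 46.3338 m.
In feet: 46.3338 m ÷ 0.3048 ≈ 152.01 ft.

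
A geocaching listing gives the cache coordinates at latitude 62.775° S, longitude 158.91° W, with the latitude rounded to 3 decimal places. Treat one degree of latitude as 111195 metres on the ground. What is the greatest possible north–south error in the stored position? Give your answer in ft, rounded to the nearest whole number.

Rounding to 3 decimal places leaves the latitude within ±0.0005° of the true value.
So the N–S error is at most 0.0005 × 111195 = 55.5975 m.
Converting: 55.5975 m × 3.2808 ft/m ≈ 182.41 ft.

182 ft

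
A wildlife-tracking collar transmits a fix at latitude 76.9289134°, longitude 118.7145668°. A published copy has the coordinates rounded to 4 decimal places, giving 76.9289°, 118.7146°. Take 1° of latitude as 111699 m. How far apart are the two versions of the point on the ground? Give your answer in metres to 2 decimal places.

The latitude changed by +0.0000134° and the longitude by -0.0000332°.
N–S: 0.0000134° × 111699 m/° = 1.49677 m.
E–W at 76.9289°: -0.0000332° × 111699 × cos 76.9289° = -0.0000332 × 111699 × 0.2262 ≈ -0.838693 m.
Distance: √(1.49677² + 0.838693²) ≈ 1.71573 m.

1.72 metres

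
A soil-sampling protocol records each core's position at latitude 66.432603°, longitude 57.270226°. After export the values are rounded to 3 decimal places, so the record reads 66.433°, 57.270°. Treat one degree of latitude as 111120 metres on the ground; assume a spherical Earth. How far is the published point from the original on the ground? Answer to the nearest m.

The latitude changed by -0.000397° and the longitude by +0.000226°.
N–S: -0.000397° × 111120 m/° = -44.1146 m.
E–W at 66.433°: 0.000226° × 111120 × cos 66.433° = 0.000226 × 111120 × 0.3998 ≈ 10.0408 m.
Combined displacement = (44.1146² + 10.0408²)^½ ≈ 45.2429 m.

45 m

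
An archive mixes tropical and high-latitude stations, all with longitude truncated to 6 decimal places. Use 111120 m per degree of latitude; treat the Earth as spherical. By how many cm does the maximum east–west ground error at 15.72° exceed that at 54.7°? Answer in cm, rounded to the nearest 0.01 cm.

Truncating at 6 decimal places can drop up to a full unit in the last place, so the longitude may be off by as much as 1e-06°.
Error at 15.72° = 1e-06° × 111120 × cos 15.72° ≈ 0.11112 × 0.9626 = 0.10696 m.
At 54.7°: 1e-06° × 111120 × cos 54.7° = 1e-06 × 111120 × 0.5779 ≈ 0.064212 m.
So the lower-latitude error exceeds the higher by 0.10696 − 0.064212 = 0.042752 m.
That is 0.0427523 m = 4.2752 cm.

4.28 cm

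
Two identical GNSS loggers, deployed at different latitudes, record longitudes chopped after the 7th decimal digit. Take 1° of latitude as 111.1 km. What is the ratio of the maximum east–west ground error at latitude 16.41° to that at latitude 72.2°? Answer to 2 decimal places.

3.14

Truncating at 7 decimal places can drop up to a full unit in the last place, so the longitude may be off by as much as 1e-07°.
At 16.41°: 1e-07° × 111100 × cos 16.41° = 1e-07 × 111100 × 0.9593 ≈ 0.010657 m.
Error at 72.2° = 1e-07° × 111100 × cos 72.2° ≈ 0.01111 × 0.3057 = 0.0033963 m.
Ratio: 0.010657 / 0.0033963 = cos 16.41° / cos 72.2° ≈ 3.1380.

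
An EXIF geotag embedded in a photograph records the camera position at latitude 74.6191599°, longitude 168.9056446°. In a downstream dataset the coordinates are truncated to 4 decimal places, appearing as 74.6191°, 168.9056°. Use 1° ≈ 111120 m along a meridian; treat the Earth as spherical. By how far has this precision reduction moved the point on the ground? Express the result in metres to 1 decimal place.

6.8 metres

Δlat = 74.6191599 − 74.6191 = +0.0000599°; Δlon = 168.9056446 − 168.9056 = +0.0000446°.
North–south shift: 0.0000599 × 111120 = 6.65609 m.
E–W at 74.6191°: 0.0000446° × 111120 × cos 74.6191° = 0.0000446 × 111120 × 0.2652 ≈ 1.31449 m.
Distance: √(6.65609² + 1.31449²) ≈ 6.78464 m.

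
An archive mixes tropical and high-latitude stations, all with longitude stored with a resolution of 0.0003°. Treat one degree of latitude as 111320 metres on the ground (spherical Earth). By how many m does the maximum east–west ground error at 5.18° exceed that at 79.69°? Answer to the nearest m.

With a 0.0003° grid the true value lies within half a step, ±0.0003°/2 = ±0.00015°, of the stored one.
Error at 5.18° = 0.00015° × 111320 × cos 5.18° ≈ 16.698 × 0.9959 = 16.63 m.
At 79.69°: 0.00015° × 111320 × cos 79.69° = 0.00015 × 111320 × 0.1790 ≈ 2.9885 m.
So the lower-latitude error exceeds the higher by 16.63 − 2.9885 = 13.641 m.

14 m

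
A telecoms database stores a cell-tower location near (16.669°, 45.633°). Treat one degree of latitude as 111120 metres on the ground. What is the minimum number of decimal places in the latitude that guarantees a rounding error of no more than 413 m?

3

One degree of latitude covers 111120 m.
Rounding to N decimal places gives at most 0.5 × 10⁻ᴺ degrees of error, i.e. 0.5 × 10⁻ᴺ × 111120 m.
Setting 55560 × 10⁻ᴺ ≤ 413 gives 10ᴺ ≥ 134.5, i.e. N ≥ 2.13.
N = 2 would give 556 m (too coarse); N = 3 gives 55.6 m ≤ 413 m.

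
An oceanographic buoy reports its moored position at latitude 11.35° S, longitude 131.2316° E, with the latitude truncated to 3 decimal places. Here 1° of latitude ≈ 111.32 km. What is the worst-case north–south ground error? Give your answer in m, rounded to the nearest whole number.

Truncating at 3 decimal places can drop up to a full unit in the last place, so the latitude may be off by as much as 0.001°.
North–south distance: 0.001° × 111320 m/° = 111.32 m.

111 m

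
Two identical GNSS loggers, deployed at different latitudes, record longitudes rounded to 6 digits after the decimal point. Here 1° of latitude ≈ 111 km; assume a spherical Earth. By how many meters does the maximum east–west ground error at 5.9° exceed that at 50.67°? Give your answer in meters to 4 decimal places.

Rounding to 6 decimal places leaves the longitude within ±5e-07° of the true value.
Error at 5.9° = 5e-07° × 111000 × cos 5.9° ≈ 0.0555 × 0.9947 = 0.055206 m.
At 50.67°: 5e-07° × 111000 × cos 50.67° = 5e-07 × 111000 × 0.6338 ≈ 0.035175 m.
Difference: 0.055206 − 0.035175 = 0.020031 m.

0.0200 meters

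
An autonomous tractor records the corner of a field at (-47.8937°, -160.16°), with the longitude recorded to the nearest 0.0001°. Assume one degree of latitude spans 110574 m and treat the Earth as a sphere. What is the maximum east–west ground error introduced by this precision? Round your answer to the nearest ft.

Rounding to 4 decimal places leaves the longitude within ±5e-05° of the true value.
At latitude 47.8937° a degree of longitude spans 110574 m × cos 47.8937° = 110574 × 0.6705 ≈ 74140.8 m.
East–west error: 5e-05° × 74140.8 m/° ≈ 3.70704 m.
Converting: 3.70704 m × 3.2808 ft/m ≈ 12.162 ft.

12 ft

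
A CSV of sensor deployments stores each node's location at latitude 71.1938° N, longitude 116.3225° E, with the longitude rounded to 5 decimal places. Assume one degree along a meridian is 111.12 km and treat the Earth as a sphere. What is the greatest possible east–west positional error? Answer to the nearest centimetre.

Rounding to 5 decimal places leaves the longitude within ±5e-06° of the true value.
Parallels shrink by cos φ, so at 71.1938° a degree of longitude is 111120 × 0.3224 ≈ 35821.5 m.
East–west error: 5e-06° × 35821.5 m/° ≈ 0.179108 m.
That is 0.179108 m = 17.911 cm.

18 centimetres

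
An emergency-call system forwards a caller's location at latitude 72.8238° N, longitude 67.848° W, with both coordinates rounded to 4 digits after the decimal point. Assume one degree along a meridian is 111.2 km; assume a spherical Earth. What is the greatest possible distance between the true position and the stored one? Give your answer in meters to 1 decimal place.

Rounding to 4 decimal places leaves each coordinate within ±5e-05° of the true value.
Latitude error → 5e-05 × 111200 = 5.56 m along the meridian.
E–W at 72.8238°: 5e-05° × 111200 × cos 72.8238° = 5e-05 × 111200 × 0.2953 ≈ 1.64193 m.
The two errors are perpendicular, so the maximum displacement is √(5.56² + 1.64193²) ≈ 5.79737 m.

5.8 meters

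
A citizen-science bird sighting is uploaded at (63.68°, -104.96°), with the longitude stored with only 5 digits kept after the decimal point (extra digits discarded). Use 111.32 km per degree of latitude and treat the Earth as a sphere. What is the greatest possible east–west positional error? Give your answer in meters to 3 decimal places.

Truncating at 5 decimal places can drop up to a full unit in the last place, so the longitude may be off by as much as 1e-05°.
Parallels shrink by cos φ, so at 63.68° a degree of longitude is 111320 × 0.4434 ≈ 49357.5 m.
East–west error: 1e-05° × 49357.5 m/° ≈ 0.493575 m.

0.494 meters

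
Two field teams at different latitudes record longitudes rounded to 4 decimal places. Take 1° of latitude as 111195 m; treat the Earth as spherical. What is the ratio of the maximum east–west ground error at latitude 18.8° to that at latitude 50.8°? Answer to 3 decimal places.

1.498

Rounding to 4 decimal places leaves the longitude within ±5e-05° of the true value.
At 18.8°: 5e-05° × 111195 × cos 18.8° = 5e-05 × 111195 × 0.9466 ≈ 5.2631 m.
Error at 50.8° = 5e-05° × 111195 × cos 50.8° ≈ 5.5598 × 0.6320 = 3.5139 m.
The ratio reduces to cos 18.8° / cos 50.8° = 0.9466/0.6320 ≈ 1.4978.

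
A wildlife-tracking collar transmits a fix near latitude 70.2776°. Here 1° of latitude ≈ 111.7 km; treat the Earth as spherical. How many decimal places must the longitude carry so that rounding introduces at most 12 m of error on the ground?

4 decimal places

At 70.2776° one degree of longitude covers 111700 × cos 70.2776° ≈ 111700 × 0.3375 ≈ 37694.7 m.
Rounding to N decimal places gives at most 0.5 × 10⁻ᴺ degrees of error, i.e. 0.5 × 10⁻ᴺ × 37694.7 m.
Need 0.5 × 37694.7 × 10⁻ᴺ ≤ 12 → 10⁻ᴺ ≤ 6.367e-04, so N ≥ 3.20.
N = 3 would give 18.8 m (too coarse); N = 4 gives 1.88 m ≤ 12 m.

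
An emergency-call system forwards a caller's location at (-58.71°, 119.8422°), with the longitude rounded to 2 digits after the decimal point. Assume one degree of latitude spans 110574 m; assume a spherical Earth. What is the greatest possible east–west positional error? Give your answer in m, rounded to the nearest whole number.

Rounding to 2 decimal places leaves the longitude within ±0.005° of the true value.
One degree of longitude at 58.71° is 110574 × cos 58.71° ≈ 110574 × 0.5194 = 57428.8 m.
East–west error: 0.005° × 57428.8 m/° ≈ 287.144 m.

287 m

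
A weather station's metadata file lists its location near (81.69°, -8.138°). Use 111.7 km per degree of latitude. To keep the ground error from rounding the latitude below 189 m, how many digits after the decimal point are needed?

One degree of latitude covers 111700 m.
Rounding to N decimal places gives at most 0.5 × 10⁻ᴺ degrees of error, i.e. 0.5 × 10⁻ᴺ × 111700 m.
Setting 55850 × 10⁻ᴺ ≤ 189 gives 10ᴺ ≥ 295.5, i.e. N ≥ 2.47.
So 3 decimal places suffice (55.9 m); 2 would allow up to 558 m.

3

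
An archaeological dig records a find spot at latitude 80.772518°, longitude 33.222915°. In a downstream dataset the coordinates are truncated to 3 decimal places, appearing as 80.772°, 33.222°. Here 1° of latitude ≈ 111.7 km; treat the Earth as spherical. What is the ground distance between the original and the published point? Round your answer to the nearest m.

The latitude changed by +0.000518° and the longitude by +0.000915°.
North–south shift: 0.000518 × 111700 = 57.8606 m.
E–W at 80.772°: 0.000915° × 111700 × cos 80.772° = 0.000915 × 111700 × 0.1604 ≈ 16.39 m.
Hypotenuse of the two orthogonal shifts: √(57.8606² + 16.39²) = 60.1372 m.

60 m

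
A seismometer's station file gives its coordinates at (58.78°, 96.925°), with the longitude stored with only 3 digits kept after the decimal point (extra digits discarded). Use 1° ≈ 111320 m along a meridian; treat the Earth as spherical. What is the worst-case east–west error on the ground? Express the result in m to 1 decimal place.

57.7 m

Truncating at 3 decimal places can drop up to a full unit in the last place, so the longitude may be off by as much as 0.001°.
Parallels shrink by cos φ, so at 58.78° a degree of longitude is 111320 × 0.5183 ≈ 57700 m.
Maximum E–W displacement: 0.001 × 57700 = 57.7 m.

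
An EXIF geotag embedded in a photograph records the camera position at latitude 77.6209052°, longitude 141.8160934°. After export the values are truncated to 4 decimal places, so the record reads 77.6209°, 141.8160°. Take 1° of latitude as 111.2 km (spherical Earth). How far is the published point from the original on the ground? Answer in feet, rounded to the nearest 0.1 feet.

7.5 feet

Δlat = 77.6209052 − 77.6209 = +0.0000052°; Δlon = 141.8160934 − 141.8160 = +0.0000934°.
North–south shift: 0.0000052 × 111200 = 0.57824 m.
E–W at 77.6209°: 0.0000934° × 111200 × cos 77.6209° = 0.0000934 × 111200 × 0.2144 ≈ 2.22656 m.
Hypotenuse of the two orthogonal shifts: √(0.57824² + 2.22656²) = 2.30042 m.
In feet: 2.30042 m ÷ 0.3048 ≈ 7.5473 ft.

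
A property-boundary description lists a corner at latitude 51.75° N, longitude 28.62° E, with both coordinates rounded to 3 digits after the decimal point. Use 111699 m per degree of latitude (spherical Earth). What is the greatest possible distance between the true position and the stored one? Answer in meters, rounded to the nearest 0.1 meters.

65.7 meters

Rounding to 3 decimal places leaves each coordinate within ±0.0005° of the true value.
North–south component: 0.0005° × 111699 = 55.8495 m.
East–west component at 51.75°: 0.0005° × 111699 × cos 51.75° ≈ 0.0005 × 69152.2 ≈ 34.5761 m.
Combining orthogonally: (55.8495² + 34.5761²)^½ ≈ 65.6862 m.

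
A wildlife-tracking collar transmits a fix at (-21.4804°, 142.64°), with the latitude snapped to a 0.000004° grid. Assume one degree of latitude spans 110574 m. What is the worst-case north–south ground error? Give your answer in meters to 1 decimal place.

0.2 meters

With a 0.000004° grid the true value lies within half a step, ±0.000004°/2 = ±2e-06°, of the stored one.
North–south distance: 2e-06° × 110574 m/° = 0.221148 m.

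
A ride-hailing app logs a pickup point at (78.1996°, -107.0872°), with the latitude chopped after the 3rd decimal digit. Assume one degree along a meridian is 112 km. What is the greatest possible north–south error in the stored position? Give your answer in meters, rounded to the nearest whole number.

112 meters

Truncating at 3 decimal places can drop up to a full unit in the last place, so the latitude may be off by as much as 0.001°.
So the N–S error is at most 0.001 × 112000 = 112 m.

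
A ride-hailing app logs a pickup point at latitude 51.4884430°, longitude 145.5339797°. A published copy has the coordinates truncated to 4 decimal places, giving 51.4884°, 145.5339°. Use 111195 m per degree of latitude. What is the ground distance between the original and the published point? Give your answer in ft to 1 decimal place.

24.0 ft

Δlat = 51.4884430 − 51.4884 = +0.0000430°; Δlon = 145.5339797 − 145.5339 = +0.0000797°.
N–S: 0.0000430° × 111195 m/° = 4.78138 m.
E–W at 51.4884°: 0.0000797° × 111195 × cos 51.4884° = 0.0000797 × 111195 × 0.6227 ≈ 5.51828 m.
Hypotenuse of the two orthogonal shifts: √(4.78138² + 5.51828²) = 7.30158 m.
In feet: 7.30158 m ÷ 0.3048 ≈ 23.955 ft.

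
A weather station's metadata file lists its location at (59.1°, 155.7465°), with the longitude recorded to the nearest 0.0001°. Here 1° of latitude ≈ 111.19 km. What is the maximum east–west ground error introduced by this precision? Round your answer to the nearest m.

3 m

Rounding to 4 decimal places leaves the longitude within ±5e-05° of the true value.
One degree of longitude at 59.1° is 111190 × cos 59.1° ≈ 111190 × 0.5135 = 57100.7 m.
East–west error: 5e-05° × 57100.7 m/° ≈ 2.85503 m.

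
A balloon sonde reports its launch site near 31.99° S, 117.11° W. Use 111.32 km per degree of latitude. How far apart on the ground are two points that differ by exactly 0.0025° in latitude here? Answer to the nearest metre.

278 metres

Along a meridian 0.0025° is 0.0025 × 111320 = 278.3 m.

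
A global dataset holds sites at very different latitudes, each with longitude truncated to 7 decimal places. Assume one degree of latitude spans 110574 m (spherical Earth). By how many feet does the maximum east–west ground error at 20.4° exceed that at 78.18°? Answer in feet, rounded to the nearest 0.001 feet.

Truncating at 7 decimal places can drop up to a full unit in the last place, so the longitude may be off by as much as 1e-07°.
At 20.4°: 1e-07° × 110574 × cos 20.4° = 1e-07 × 110574 × 0.9373 ≈ 0.010364 m.
At 78.18°: 1e-07° × 110574 × cos 78.18° = 1e-07 × 110574 × 0.2048 ≈ 0.002265 m.
So the lower-latitude error exceeds the higher by 0.010364 − 0.002265 = 0.0080989 m.
Converting: 0.00809893 m × 3.2808 ft/m ≈ 0.026571 ft.

0.027 feet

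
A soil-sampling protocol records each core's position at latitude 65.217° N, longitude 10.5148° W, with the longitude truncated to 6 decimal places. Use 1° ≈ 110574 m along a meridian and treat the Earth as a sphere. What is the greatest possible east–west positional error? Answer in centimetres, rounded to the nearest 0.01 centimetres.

4.64 centimetres

Truncating at 6 decimal places can drop up to a full unit in the last place, so the longitude may be off by as much as 1e-06°.
Parallels shrink by cos φ, so at 65.217° a degree of longitude is 110574 × 0.4192 ≈ 46350.7 m.
So at most 1e-06° × 46350.7 ≈ 0.0463507 m east–west.
That is 0.0463507 m = 4.6351 cm.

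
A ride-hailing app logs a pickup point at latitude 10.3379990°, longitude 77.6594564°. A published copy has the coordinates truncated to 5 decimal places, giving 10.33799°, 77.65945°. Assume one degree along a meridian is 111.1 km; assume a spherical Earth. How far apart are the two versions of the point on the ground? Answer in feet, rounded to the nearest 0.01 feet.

4.00 feet

The latitude changed by +0.0000090° and the longitude by +0.0000064°.
N–S: 0.0000090° × 111100 m/° = 0.9999 m.
East–west at this latitude: 0.0000064° × 111100 × cos 10.338° ≈ 0.0000064 × 109296 = 0.699497 m.
Hypotenuse of the two orthogonal shifts: √(0.9999² + 0.699497²) = 1.22029 m.
In feet: 1.22029 m ÷ 0.3048 ≈ 4.0036 ft.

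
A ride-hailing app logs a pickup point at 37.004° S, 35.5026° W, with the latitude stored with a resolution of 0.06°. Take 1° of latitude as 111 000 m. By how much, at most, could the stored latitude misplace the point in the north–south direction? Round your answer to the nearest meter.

3330 meters

With a 0.06° grid the true value lies within half a step, ±0.06°/2 = ±0.03°, of the stored one.
North–south distance: 0.03° × 111000 m/° = 3330 m.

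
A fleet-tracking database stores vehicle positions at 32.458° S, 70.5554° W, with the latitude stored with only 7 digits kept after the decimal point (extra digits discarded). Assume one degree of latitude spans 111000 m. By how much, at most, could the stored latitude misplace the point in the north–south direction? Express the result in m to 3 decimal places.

0.011 m

Truncating at 7 decimal places can drop up to a full unit in the last place, so the latitude may be off by as much as 1e-07°.
So the N–S error is at most 1e-07 × 111000 = 0.0111 m.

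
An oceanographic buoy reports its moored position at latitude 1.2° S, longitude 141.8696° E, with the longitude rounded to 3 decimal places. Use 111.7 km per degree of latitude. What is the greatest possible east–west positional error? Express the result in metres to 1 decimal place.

Rounding to 3 decimal places leaves the longitude within ±0.0005° of the true value.
At latitude 1.2° a degree of longitude spans 111700 m × cos 1.2° = 111700 × 0.9998 ≈ 111676 m.
East–west error: 0.0005° × 111676 m/° ≈ 55.8378 m.

55.8 metres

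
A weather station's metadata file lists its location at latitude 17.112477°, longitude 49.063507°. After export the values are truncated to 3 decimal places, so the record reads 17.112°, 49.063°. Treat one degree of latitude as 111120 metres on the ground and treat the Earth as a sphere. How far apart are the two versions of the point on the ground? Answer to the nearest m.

Δlat = 17.112477 − 17.112 = +0.000477°; Δlon = 49.063507 − 49.063 = +0.000507°.
North–south shift: 0.000477 × 111120 = 53.0042 m.
E–W at 17.112°: 0.000507° × 111120 × cos 17.112° = 0.000507 × 111120 × 0.9557 ≈ 53.8438 m.
Combined displacement = (53.0042² + 53.8438²)^½ ≈ 75.5553 m.

76 m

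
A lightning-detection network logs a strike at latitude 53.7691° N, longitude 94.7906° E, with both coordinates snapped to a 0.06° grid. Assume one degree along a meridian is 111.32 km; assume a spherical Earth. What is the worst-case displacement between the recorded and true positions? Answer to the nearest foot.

12727 feet

With a 0.06° grid the true value lies within half a step, ±0.06°/2 = ±0.03°, of the stored one.
North–south component: 0.03° × 111320 = 3339.6 m.
E–W at 53.7691°: 0.03° × 111320 × cos 53.7691° = 0.03 × 111320 × 0.5910 ≈ 1973.84 m.
Worst case both components are at the extreme and orthogonal: √(3339.6² + 1973.84²) ≈ 3879.3 m.
In feet: 3879.3 m ÷ 0.3048 ≈ 12727 ft.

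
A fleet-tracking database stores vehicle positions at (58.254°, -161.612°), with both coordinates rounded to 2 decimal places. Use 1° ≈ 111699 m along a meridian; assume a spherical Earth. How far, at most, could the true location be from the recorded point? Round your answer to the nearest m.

631 m

Rounding to 2 decimal places leaves each coordinate within ±0.005° of the true value.
N–S: 0.005° × 111699 m/° = 558.495 m.
East–west component at 58.254°: 0.005° × 111699 × cos 58.254° ≈ 0.005 × 58770.9 ≈ 293.855 m.
Combining orthogonally: (558.495² + 293.855²)^½ ≈ 631.084 m.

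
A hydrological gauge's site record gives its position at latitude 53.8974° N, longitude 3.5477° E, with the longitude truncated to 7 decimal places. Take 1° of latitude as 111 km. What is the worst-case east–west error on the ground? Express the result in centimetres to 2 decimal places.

Truncating at 7 decimal places can drop up to a full unit in the last place, so the longitude may be off by as much as 1e-07°.
One degree of longitude at 53.8974° is 111000 × cos 53.8974° ≈ 111000 × 0.5892 = 65404.9 m.
East–west error: 1e-07° × 65404.9 m/° ≈ 0.00654049 m.
That is 0.00654049 m = 0.65405 cm.

0.65 centimetres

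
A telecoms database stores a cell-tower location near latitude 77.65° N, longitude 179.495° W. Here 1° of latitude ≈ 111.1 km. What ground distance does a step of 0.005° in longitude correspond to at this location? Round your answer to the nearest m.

0.005° of longitude at 77.65° is 0.005 × 111100 × cos 77.65° ≈ 0.005 × 23762.4 = 118.812 m.

119 m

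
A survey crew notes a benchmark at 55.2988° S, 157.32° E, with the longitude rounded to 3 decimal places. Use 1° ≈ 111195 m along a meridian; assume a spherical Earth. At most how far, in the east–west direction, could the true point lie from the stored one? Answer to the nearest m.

32 m

Rounding to 3 decimal places leaves the longitude within ±0.0005° of the true value.
Parallels shrink by cos φ, so at 55.2988° a degree of longitude is 111195 × 0.5693 ≈ 63303 m.
East–west error: 0.0005° × 63303 m/° ≈ 31.6515 m.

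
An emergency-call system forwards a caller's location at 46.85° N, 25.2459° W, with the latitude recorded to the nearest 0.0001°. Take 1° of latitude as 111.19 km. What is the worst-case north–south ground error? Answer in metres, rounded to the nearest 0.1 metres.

5.6 metres

Rounding to 4 decimal places leaves the latitude within ±5e-05° of the true value.
Along the meridian that is 5e-05° × 111190 m/° = 5.5595 m.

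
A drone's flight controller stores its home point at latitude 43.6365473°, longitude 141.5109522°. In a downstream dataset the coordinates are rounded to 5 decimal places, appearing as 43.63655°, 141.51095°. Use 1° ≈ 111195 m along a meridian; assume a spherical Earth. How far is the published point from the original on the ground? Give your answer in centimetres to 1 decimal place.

34.9 centimetres

The latitude changed by -0.0000027° and the longitude by +0.0000022°.
N–S: -0.0000027° × 111195 m/° = -0.300227 m.
East–west at this latitude: 0.0000022° × 111195 × cos 43.6365° ≈ 0.0000022 × 80475.4 = 0.177046 m.
Hypotenuse of the two orthogonal shifts: √(0.300227² + 0.177046²) = 0.348541 m.
That is 0.348541 m = 34.854 cm.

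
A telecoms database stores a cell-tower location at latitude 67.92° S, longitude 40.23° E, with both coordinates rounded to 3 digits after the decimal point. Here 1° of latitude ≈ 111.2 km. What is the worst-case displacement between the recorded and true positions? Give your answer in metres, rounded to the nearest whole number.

Rounding to 3 decimal places leaves each coordinate within ±0.0005° of the true value.
N–S: 0.0005° × 111200 m/° = 55.6 m.
E–W at 67.92°: 0.0005° × 111200 × cos 67.92° = 0.0005 × 111200 × 0.3759 ≈ 20.9001 m.
The two errors are perpendicular, so the maximum displacement is √(55.6² + 20.9001²) ≈ 59.3984 m.

59 metres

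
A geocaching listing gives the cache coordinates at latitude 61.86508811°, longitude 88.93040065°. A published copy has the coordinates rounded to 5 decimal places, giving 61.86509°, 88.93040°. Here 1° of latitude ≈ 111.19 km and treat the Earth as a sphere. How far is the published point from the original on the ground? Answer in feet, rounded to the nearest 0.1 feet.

The latitude changed by -0.00000189° and the longitude by +0.00000065°.
N–S: -0.00000189° × 111190 m/° = -0.210149 m.
E–W at 61.8651°: 0.00000065° × 111190 × cos 61.8651° = 0.00000065 × 111190 × 0.4715 ≈ 0.0340805 m.
Hypotenuse of the two orthogonal shifts: √(0.210149² + 0.0340805²) = 0.212895 m.
In feet: 0.212895 m ÷ 0.3048 ≈ 0.69847 ft.

0.7 feet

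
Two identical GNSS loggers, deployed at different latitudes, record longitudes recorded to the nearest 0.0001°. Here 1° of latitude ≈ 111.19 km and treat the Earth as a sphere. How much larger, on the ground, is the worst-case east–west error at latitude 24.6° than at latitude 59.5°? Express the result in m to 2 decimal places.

2.23 m

Rounding to 4 decimal places leaves the longitude within ±5e-05° of the true value.
At 24.6°: 5e-05° × 111190 × cos 24.6° = 5e-05 × 111190 × 0.9092 ≈ 5.0549 m.
At 59.5°: 5e-05° × 111190 × cos 59.5° = 5e-05 × 111190 × 0.5075 ≈ 2.8217 m.
Difference: 5.0549 − 2.8217 = 2.2332 m.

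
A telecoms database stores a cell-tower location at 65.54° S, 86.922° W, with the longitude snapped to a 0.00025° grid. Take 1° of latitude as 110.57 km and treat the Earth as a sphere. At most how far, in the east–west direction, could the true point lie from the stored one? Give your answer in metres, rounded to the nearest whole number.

6 metres

With a 0.00025° grid the true value lies within half a step, ±0.00025°/2 = ±0.000125°, of the stored one.
One degree of longitude at 65.54° is 110570 × cos 65.54° ≈ 110570 × 0.4141 = 45782.4 m.
East–west error: 0.000125° × 45782.4 m/° ≈ 5.7228 m.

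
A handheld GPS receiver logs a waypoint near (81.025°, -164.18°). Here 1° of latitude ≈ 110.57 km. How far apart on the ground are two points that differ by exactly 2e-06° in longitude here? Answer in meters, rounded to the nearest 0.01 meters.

0.03 meters

One degree of longitude here spans 110570 × cos 81.025° = 110570 × 0.1560 ≈ 17249.3 m; 2e-06° of that is 0.0344986 m.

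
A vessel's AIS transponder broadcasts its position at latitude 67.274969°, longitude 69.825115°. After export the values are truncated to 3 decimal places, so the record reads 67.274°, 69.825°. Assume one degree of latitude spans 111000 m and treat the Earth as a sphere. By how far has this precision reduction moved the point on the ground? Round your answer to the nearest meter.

The latitude changed by +0.000969° and the longitude by +0.000115°.
N–S: 0.000969° × 111000 m/° = 107.559 m.
E–W at 67.274°: 0.000115° × 111000 × cos 67.274° = 0.000115 × 111000 × 0.3863 ≈ 4.93143 m.
Hypotenuse of the two orthogonal shifts: √(107.559² + 4.93143²) = 107.672 m.

108 meters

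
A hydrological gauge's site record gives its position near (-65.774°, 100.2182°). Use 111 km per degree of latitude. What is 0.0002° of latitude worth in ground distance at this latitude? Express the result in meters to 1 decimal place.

22.2 meters

0.0002° × 111000 m/° = 22.2 m.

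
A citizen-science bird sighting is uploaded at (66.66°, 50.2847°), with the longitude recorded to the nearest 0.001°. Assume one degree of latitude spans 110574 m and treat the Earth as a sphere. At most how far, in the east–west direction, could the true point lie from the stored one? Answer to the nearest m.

22 m

Rounding to 3 decimal places leaves the longitude within ±0.0005° of the true value.
At latitude 66.66° a degree of longitude spans 110574 m × cos 66.66° = 110574 × 0.3962 ≈ 43807.9 m.
Maximum E–W displacement: 0.0005 × 43807.9 = 21.904 m.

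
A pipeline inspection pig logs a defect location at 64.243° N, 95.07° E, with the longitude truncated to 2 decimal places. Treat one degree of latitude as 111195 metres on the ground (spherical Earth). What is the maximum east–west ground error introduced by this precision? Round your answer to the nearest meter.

483 meters

Truncating at 2 decimal places can drop up to a full unit in the last place, so the longitude may be off by as much as 0.01°.
One degree of longitude at 64.243° is 111195 × cos 64.243° ≈ 111195 × 0.4346 = 48320.4 m.
So at most 0.01° × 48320.4 ≈ 483.204 m east–west.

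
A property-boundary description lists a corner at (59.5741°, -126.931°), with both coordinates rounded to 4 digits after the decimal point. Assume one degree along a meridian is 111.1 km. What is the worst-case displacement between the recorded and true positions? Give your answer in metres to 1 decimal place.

6.2 metres

Rounding to 4 decimal places leaves each coordinate within ±5e-05° of the true value.
Latitude error → 5e-05 × 111100 = 5.555 m along the meridian.
Longitude error → 5e-05 × 111100 × cos 59.5741° = 5e-05 × 111100 × 0.5064 ≈ 2.81318 m.
Worst case both components are at the extreme and orthogonal: √(5.555² + 2.81318²) ≈ 6.22672 m.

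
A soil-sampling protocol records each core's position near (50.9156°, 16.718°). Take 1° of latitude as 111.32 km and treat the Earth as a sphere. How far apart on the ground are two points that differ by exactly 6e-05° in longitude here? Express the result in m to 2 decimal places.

4.21 m

At 50.9156° a degree of longitude is 111320 × cos 50.9156° ≈ 70183.3 m, so 6e-05° corresponds to 4.211 m.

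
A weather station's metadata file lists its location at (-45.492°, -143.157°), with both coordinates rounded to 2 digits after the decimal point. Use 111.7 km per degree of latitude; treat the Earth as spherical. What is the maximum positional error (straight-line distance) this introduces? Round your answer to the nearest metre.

682 metres

Rounding to 2 decimal places leaves each coordinate within ±0.005° of the true value.
North–south component: 0.005° × 111700 = 558.5 m.
E–W at 45.492°: 0.005° × 111700 × cos 45.492° = 0.005 × 111700 × 0.7010 ≈ 391.513 m.
Worst case both components are at the extreme and orthogonal: √(558.5² + 391.513²) ≈ 682.059 m.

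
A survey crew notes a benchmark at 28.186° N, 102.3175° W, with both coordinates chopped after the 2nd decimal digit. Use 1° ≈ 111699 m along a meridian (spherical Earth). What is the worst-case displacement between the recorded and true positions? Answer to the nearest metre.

Truncating at 2 decimal places can drop up to a full unit in the last place, so each coordinate may be off by as much as 0.01°.
N–S: 0.01° × 111699 m/° = 1116.99 m.
East–west component at 28.186°: 0.01° × 111699 × cos 28.186° ≈ 0.01 × 98453.6 ≈ 984.536 m.
Worst case both components are at the extreme and orthogonal: √(1116.99² + 984.536²) ≈ 1488.95 m.

1489 metres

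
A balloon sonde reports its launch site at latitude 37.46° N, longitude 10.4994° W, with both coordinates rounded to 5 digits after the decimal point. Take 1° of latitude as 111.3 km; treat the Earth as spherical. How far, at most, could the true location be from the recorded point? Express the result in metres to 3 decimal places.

0.711 metres

Rounding to 5 decimal places leaves each coordinate within ±5e-06° of the true value.
N–S: 5e-06° × 111300 m/° = 0.5565 m.
E–W at 37.46°: 5e-06° × 111300 × cos 37.46° = 5e-06 × 111300 × 0.7938 ≈ 0.441738 m.
Combining orthogonally: (0.5565² + 0.441738²)^½ ≈ 0.71051 m.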